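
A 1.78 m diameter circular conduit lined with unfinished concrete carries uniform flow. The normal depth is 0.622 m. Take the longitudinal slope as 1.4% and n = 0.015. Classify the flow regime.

supercritical

For a circular section of diameter D = 1.78 m at depth y = 0.622 m, the central angle is θ = 2 arccos(1 − 2y/D) = 2.53 rad. Then A = (D²/8)(θ − sin θ) = 0.7745 m² and P = Dθ/2 = 2.252 m.
Hydraulic radius R = A/P = 0.7745/2.252 = 0.344 m.
V = (1/n) R^(2/3) √S = (1/0.015) × 0.344^(2/3) × √0.014 = 3.873 m/s. Hydraulic depth D_h = A/T = 0.7745/1.697 = 0.4563 m.
Froude number Fr = V/√(g·D_h) = 3.873/√(9.81×0.4563) = 1.83, which is greater than 1, so the flow is supercritical.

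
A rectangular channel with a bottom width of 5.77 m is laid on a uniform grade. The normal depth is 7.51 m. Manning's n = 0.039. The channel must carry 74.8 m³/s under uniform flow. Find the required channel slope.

S = 0.0017

Flow area A = b·y = 5.77 × 7.51 = 43.33 m². Wetted perimeter P = b + 2y = 5.77 + 2×7.51 = 20.79 m.
Hydraulic radius R = A/P = 43.33/20.79 = 2.084 m.
From Manning's equation, S = [nQ / (1 A R^(2/3))]² = [0.039 × 74.8 / (1 × 43.33 × 2.084^(2/3))]² = 0.0017.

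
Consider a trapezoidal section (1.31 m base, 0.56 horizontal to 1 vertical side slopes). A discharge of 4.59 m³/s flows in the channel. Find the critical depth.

At critical depth, Q² T / (g A³) = 1, i.e. A³/T = Q²/g = 4.59²/9.81 = 2.148.
Try y = 1.03 m: A³/T = 2.979 — over.
Try y = 0.705 m: A³/T = 0.8269 — short.
Try y = 0.936 m: A³/T = 2.146 — matches.

y_c = 0.936 m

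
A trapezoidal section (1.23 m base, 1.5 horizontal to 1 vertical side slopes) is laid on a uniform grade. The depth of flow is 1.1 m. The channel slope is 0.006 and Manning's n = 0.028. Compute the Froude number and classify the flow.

With bottom width b = 1.23 m and side slope z = 1.5: A = (b + zy)y = (1.23 + 1.5×1.1)×1.1 = 3.168 m²; P = b + 2y√(1+z²) = 1.23 + 2×1.1×1.803 = 5.196 m.
Hydraulic radius R = A/P = 3.168/5.196 = 0.6097 m.
V = (1/n) R^(2/3) √S = (1/0.028) × 0.6097^(2/3) × √0.006 = 1.989 m/s. Hydraulic depth D_h = A/T = 3.168/4.53 = 0.6993 m.
Froude number Fr = V/√(g·D_h) = 1.989/√(9.81×0.6993) = 0.759, which is less than 1, so the flow is subcritical.

subcritical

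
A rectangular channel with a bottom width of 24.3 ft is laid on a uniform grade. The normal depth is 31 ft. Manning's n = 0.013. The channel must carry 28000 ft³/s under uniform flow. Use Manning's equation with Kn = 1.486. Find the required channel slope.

S = 0.00588

Flow area A = b·y = 24.3 × 31 = 753.3 ft². Wetted perimeter P = b + 2y = 24.3 + 2×31 = 86.3 ft.
Hydraulic radius R = A/P = 753.3/86.3 = 8.729 ft.
From Manning's equation, S = [nQ / (1.486 A R^(2/3))]² = [0.013 × 28000 / (1.486 × 753.3 × 8.729^(2/3))]² = 0.00588.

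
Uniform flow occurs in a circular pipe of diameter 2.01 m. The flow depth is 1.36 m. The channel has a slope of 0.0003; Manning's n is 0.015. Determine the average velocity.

For a circular section of diameter D = 2.01 m at depth y = 1.36 m, the central angle is θ = 2 arccos(1 − 2y/D) = 3.864 rad. Then A = (D²/8)(θ − sin θ) = 2.285 m² and P = Dθ/2 = 3.883 m.
Hydraulic radius R = A/P = 2.285/3.883 = 0.5885 m.
From Manning's equation, V = (1/n) R^(2/3) S^(1/2) = (1/0.015) × 0.5885^(2/3) × 0.0003^(1/2) = 0.811 m/s.

V = 0.811 m/s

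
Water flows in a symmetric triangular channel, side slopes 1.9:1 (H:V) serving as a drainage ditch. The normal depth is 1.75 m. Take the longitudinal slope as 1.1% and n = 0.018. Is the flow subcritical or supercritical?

supercritical

For a triangular section with side slope z = 1.9: A = zy² = 1.9×1.75² = 5.819 m²; P = 2y√(1+z²) = 2×1.75×2.147 = 7.515 m.
Hydraulic radius R = A/P = 5.819/7.515 = 0.7743 m.
V = (1/n) R^(2/3) √S = (1/0.018) × 0.7743^(2/3) × √0.011 = 4.913 m/s. Hydraulic depth D_h = A/T = 5.819/6.65 = 0.875 m.
Froude number Fr = V/√(g·D_h) = 4.913/√(9.81×0.875) = 1.68, which is greater than 1, so the flow is supercritical.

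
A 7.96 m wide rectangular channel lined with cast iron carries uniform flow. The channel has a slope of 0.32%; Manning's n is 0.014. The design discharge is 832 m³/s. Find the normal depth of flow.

Manning's equation rearranged: A R^(2/3) = nQ / (1·√S) = 0.014 × 832 / (√0.0032) = 205.9.
At y = 14.8 m: A R^(2/3) = 252.4 — over.
At y = 10.4 m: A R^(2/3) = 167.5 — short.
At y = 12.4 m: A R^(2/3) = 205.9 — close enough.

y_n = 12.4 m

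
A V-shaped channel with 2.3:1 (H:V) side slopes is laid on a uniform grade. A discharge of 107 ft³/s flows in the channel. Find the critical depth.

At critical depth, Q² T / (g A³) = 1, i.e. A³/T = Q²/g = 107²/32.2 = 355.6.
Trying y = 3.4 ft: A³/T = 1202 — high.
Trying y = 2.32 ft: A³/T = 177.8 — low.
Trying y = 2.66 ft: A³/T = 352.2 — close enough.

y_c = 2.66 ft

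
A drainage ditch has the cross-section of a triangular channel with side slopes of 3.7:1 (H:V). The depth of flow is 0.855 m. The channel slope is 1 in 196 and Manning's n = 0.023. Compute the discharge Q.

Q = 4.66 m³/s

For a triangular section with side slope z = 3.7: A = zy² = 3.7×0.855² = 2.705 m²; P = 2y√(1+z²) = 2×0.855×3.833 = 6.554 m.
Hydraulic radius R = A/P = 2.705/6.554 = 0.4127 m.
Manning's equation: Q = (1/n) A R^(2/3) S^(1/2) = (1/0.023) × 2.705 × 0.4127^(2/3) × 0.005102^(1/2) = 4.66 m³/s.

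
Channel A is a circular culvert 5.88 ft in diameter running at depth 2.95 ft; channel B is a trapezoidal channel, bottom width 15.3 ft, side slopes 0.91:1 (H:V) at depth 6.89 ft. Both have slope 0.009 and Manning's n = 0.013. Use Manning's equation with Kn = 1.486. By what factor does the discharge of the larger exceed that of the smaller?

22.5

Channel A: For a circular section of diameter D = 5.88 ft at depth y = 2.95 ft, the central angle is θ = 2 arccos(1 − 2y/D) = 3.148 rad. Then A = (D²/8)(θ − sin θ) = 13.64 ft² and P = Dθ/2 = 9.256 ft. Hydraulic radius R = A/P = 13.64/9.256 = 1.473 ft. Q_A = (1.486/0.013)·13.64·1.473^(2/3)·√0.009 = 191.5 ft³/s.
Channel B: With bottom width b = 15.3 ft and side slope z = 0.91: A = (b + zy)y = (15.3 + 0.91×6.89)×6.89 = 148.6 ft²; P = b + 2y√(1+z²) = 15.3 + 2×6.89×1.352 = 33.93 ft. Hydraulic radius R = A/P = 148.6/33.93 = 4.38 ft. Q_B = (1.486/0.013)·148.6·4.38^(2/3)·√0.009 = 4314 ft³/s.
The larger discharge is 4314 ft³/s and the smaller is 191.5 ft³/s; the ratio is 22.5.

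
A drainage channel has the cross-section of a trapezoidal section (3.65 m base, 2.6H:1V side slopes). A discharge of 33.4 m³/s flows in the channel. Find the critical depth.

y_c = 1.46 m

At critical depth, Q² T / (g A³) = 1, i.e. A³/T = Q²/g = 33.4²/9.81 = 113.7.
Try y = 1.78 m: A³/T = 247.9 — too large.
Try y = 1.46 m: A³/T = 114.3 — ≈ 113.7.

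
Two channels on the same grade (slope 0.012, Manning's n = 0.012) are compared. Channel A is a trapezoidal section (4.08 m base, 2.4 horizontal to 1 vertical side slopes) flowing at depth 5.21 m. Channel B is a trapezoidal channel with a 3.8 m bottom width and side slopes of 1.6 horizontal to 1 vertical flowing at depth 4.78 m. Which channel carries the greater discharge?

channel A

Channel A: With bottom width b = 4.08 m and side slope z = 2.4: A = (b + zy)y = (4.08 + 2.4×5.21)×5.21 = 86.4 m²; P = b + 2y√(1+z²) = 4.08 + 2×5.21×2.6 = 31.17 m. Hydraulic radius R = A/P = 86.4/31.17 = 2.772 m. Q_A = (1/0.012)·86.4·2.772^(2/3)·√0.012 = 1556 m³/s.
Channel B: With bottom width b = 3.8 m and side slope z = 1.6: A = (b + zy)y = (3.8 + 1.6×4.78)×4.78 = 54.72 m²; P = b + 2y√(1+z²) = 3.8 + 2×4.78×1.887 = 21.84 m. Hydraulic radius R = A/P = 54.72/21.84 = 2.506 m. Q_B = (1/0.012)·54.72·2.506^(2/3)·√0.012 = 921.6 m³/s.
Q_A = 1556 m³/s vs Q_B = 921.6 m³/s, so channel A carries more.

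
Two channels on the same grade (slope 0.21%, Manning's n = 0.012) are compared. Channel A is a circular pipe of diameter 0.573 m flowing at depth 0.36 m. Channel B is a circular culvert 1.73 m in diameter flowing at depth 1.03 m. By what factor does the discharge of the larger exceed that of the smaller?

17.6

Channel A: For a circular section of diameter D = 0.573 m at depth y = 0.36 m, the central angle is θ = 2 arccos(1 − 2y/D) = 3.66 rad. Then A = (D²/8)(θ − sin θ) = 0.1706 m² and P = Dθ/2 = 1.049 m. Hydraulic radius R = A/P = 0.1706/1.049 = 0.1627 m. Q_A = (1/0.012)·0.1706·0.1627^(2/3)·√0.0021 = 0.1941 m³/s.
Channel B: For a circular section of diameter D = 1.73 m at depth y = 1.03 m, the central angle is θ = 2 arccos(1 − 2y/D) = 3.525 rad. Then A = (D²/8)(θ − sin θ) = 1.459 m² and P = Dθ/2 = 3.05 m. Hydraulic radius R = A/P = 1.459/3.05 = 0.4784 m. Q_B = (1/0.012)·1.459·0.4784^(2/3)·√0.0021 = 3.408 m³/s.
The larger discharge is 3.408 m³/s and the smaller is 0.1941 m³/s; the ratio is 17.6.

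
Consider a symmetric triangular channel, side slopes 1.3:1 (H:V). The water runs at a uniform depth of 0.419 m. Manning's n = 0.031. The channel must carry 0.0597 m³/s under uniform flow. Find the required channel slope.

S = 0.00072

For a triangular section with side slope z = 1.3: A = zy² = 1.3×0.419² = 0.2282 m²; P = 2y√(1+z²) = 2×0.419×1.64 = 1.374 m.
Hydraulic radius R = A/P = 0.2282/1.374 = 0.1661 m.
From Manning's equation, S = [nQ / (1 A R^(2/3))]² = [0.031 × 0.0597 / (1 × 0.2282 × 0.1661^(2/3))]² = 0.00072.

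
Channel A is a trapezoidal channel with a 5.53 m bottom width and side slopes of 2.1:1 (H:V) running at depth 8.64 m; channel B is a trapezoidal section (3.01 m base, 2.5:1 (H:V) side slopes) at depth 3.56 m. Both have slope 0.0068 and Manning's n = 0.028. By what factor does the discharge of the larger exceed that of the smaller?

8.5

Channel A: With bottom width b = 5.53 m and side slope z = 2.1: A = (b + zy)y = (5.53 + 2.1×8.64)×8.64 = 204.5 m²; P = b + 2y√(1+z²) = 5.53 + 2×8.64×2.326 = 45.72 m. Hydraulic radius R = A/P = 204.5/45.72 = 4.474 m. Q_A = (1/0.028)·204.5·4.474^(2/3)·√0.0068 = 1636 m³/s.
Channel B: With bottom width b = 3.01 m and side slope z = 2.5: A = (b + zy)y = (3.01 + 2.5×3.56)×3.56 = 42.4 m²; P = b + 2y√(1+z²) = 3.01 + 2×3.56×2.693 = 22.18 m. Hydraulic radius R = A/P = 42.4/22.18 = 1.912 m. Q_B = (1/0.028)·42.4·1.912^(2/3)·√0.0068 = 192.3 m³/s.
The larger discharge is 1636 m³/s and the smaller is 192.3 m³/s; the ratio is 8.5.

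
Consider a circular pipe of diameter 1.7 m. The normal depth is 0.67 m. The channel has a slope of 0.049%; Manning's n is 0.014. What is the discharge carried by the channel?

For a circular section of diameter D = 1.7 m at depth y = 0.67 m, the central angle is θ = 2 arccos(1 − 2y/D) = 2.715 rad. Then A = (D²/8)(θ − sin θ) = 0.8312 m² and P = Dθ/2 = 2.308 m.
Hydraulic radius R = A/P = 0.8312/2.308 = 0.3602 m.
Manning's equation: Q = (1/n) A R^(2/3) S^(1/2) = (1/0.014) × 0.8312 × 0.3602^(2/3) × 0.00049^(1/2) = 0.665 m³/s.

Q = 0.665 m³/s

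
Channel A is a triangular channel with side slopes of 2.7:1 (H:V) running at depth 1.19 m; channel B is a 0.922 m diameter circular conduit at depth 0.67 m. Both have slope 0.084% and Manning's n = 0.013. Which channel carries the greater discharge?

channel A

Channel A: For a triangular section with side slope z = 2.7: A = zy² = 2.7×1.19² = 3.823 m²; P = 2y√(1+z²) = 2×1.19×2.879 = 6.853 m. Hydraulic radius R = A/P = 3.823/6.853 = 0.558 m. Q_A = (1/0.013)·3.823·0.558^(2/3)·√0.00084 = 5.777 m³/s.
Channel B: For a circular section of diameter D = 0.922 m at depth y = 0.67 m, the central angle is θ = 2 arccos(1 − 2y/D) = 4.083 rad. Then A = (D²/8)(θ − sin θ) = 0.5197 m² and P = Dθ/2 = 1.882 m. Hydraulic radius R = A/P = 0.5197/1.882 = 0.2761 m. Q_B = (1/0.013)·0.5197·0.2761^(2/3)·√0.00084 = 0.4913 m³/s.
Q_A = 5.777 m³/s vs Q_B = 0.4913 m³/s, so channel A carries more.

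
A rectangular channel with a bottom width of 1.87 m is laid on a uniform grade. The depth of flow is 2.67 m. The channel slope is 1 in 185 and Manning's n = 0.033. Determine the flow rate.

Flow area A = b·y = 1.87 × 2.67 = 4.993 m². Wetted perimeter P = b + 2y = 1.87 + 2×2.67 = 7.21 m.
Hydraulic radius R = A/P = 4.993/7.21 = 0.6925 m.
Manning's equation: Q = (1/n) A R^(2/3) S^(1/2) = (1/0.033) × 4.993 × 0.6925^(2/3) × 0.005405^(1/2) = 8.71 m³/s.

Q = 8.71 m³/s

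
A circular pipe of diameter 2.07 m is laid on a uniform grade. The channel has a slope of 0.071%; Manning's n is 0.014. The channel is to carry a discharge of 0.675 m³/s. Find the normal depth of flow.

y_n = 0.566 m

Manning's equation rearranged: A R^(2/3) = nQ / (1·√S) = 0.014 × 0.675 / (√0.00071) = 0.3547.
Trying y = 0.434 m: A R^(2/3) = 0.209 — too small.
Trying y = 0.644 m: A R^(2/3) = 0.4557 — too large.
Trying y = 0.566 m: A R^(2/3) = 0.3546 — ≈ 0.3547.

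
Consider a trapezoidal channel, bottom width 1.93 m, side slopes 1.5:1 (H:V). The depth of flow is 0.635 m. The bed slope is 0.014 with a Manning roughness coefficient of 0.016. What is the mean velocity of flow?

V = 4.24 m/s

With bottom width b = 1.93 m and side slope z = 1.5: A = (b + zy)y = (1.93 + 1.5×0.635)×0.635 = 1.83 m²; P = b + 2y√(1+z²) = 1.93 + 2×0.635×1.803 = 4.22 m.
Hydraulic radius R = A/P = 1.83/4.22 = 0.4338 m.
From Manning's equation, V = (1/n) R^(2/3) S^(1/2) = (1/0.016) × 0.4338^(2/3) × 0.014^(1/2) = 4.24 m/s.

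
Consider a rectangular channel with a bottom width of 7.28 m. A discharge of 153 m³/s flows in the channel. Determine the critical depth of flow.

For a rectangular channel, critical depth y_c = (q²/g)^(1/3) where q = Q/b = 153/7.28 = 21.02 m²/s.
So y_c = (21.02²/9.81)^(1/3) = 3.56 m.

y_c = 3.56 m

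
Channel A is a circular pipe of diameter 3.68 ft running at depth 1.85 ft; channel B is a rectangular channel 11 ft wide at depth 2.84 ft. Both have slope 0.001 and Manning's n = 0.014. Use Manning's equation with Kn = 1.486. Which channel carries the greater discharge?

channel B

Channel A: For a circular section of diameter D = 3.68 ft at depth y = 1.85 ft, the central angle is θ = 2 arccos(1 − 2y/D) = 3.152 rad. Then A = (D²/8)(θ − sin θ) = 5.355 ft² and P = Dθ/2 = 5.801 ft. Hydraulic radius R = A/P = 5.355/5.801 = 0.9232 ft. Q_A = (1.486/0.014)·5.355·0.9232^(2/3)·√0.001 = 17.04 ft³/s.
Channel B: Flow area A = b·y = 11 × 2.84 = 31.24 ft². Wetted perimeter P = b + 2y = 11 + 2×2.84 = 16.68 ft. Hydraulic radius R = A/P = 31.24/16.68 = 1.873 ft. Q_B = (1.486/0.014)·31.24·1.873^(2/3)·√0.001 = 159.3 ft³/s.
Q_A = 17.04 ft³/s vs Q_B = 159.3 ft³/s, so channel B carries more.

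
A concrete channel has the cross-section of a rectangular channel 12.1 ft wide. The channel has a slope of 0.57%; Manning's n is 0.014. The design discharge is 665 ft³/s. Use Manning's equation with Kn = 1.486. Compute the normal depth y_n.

Manning's equation rearranged: A R^(2/3) = nQ / (1.486·√S) = 0.014 × 665 / (1.486 × √0.0057) = 82.98.
Try y = 3.26 ft: A R^(2/3) = 65.07 — low.
Try y = 4.89 ft: A R^(2/3) = 114.8 — high.
Try y = 3.87 ft: A R^(2/3) = 83.01 — matches.

y_n = 3.87 ft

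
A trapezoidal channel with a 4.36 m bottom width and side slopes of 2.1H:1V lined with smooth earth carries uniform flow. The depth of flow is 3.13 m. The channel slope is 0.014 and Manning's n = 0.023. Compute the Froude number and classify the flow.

supercritical

With bottom width b = 4.36 m and side slope z = 2.1: A = (b + zy)y = (4.36 + 2.1×3.13)×3.13 = 34.22 m²; P = b + 2y√(1+z²) = 4.36 + 2×3.13×2.326 = 18.92 m.
Hydraulic radius R = A/P = 34.22/18.92 = 1.809 m.
V = (1/n) R^(2/3) √S = (1/0.023) × 1.809^(2/3) × √0.014 = 7.637 m/s. Hydraulic depth D_h = A/T = 34.22/17.51 = 1.955 m.
Froude number Fr = V/√(g·D_h) = 7.637/√(9.81×1.955) = 1.74, which is greater than 1, so the flow is supercritical.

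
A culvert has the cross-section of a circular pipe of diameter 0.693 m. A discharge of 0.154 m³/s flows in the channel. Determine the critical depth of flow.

y_c = 0.241 m

At critical depth, Q² T / (g A³) = 1, i.e. A³/T = Q²/g = 0.154²/9.81 = 0.002418.
Try y = 0.211 m: A³/T = 0.001437 — too small.
Try y = 0.278 m: A³/T = 0.004165 — too large.
Try y = 0.241 m: A³/T = 0.002403 — matches.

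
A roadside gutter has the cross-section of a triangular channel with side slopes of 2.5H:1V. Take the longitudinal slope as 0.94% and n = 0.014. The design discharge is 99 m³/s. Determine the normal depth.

y_n = 2.33 m

Manning's equation rearranged: A R^(2/3) = nQ / (1·√S) = 0.014 × 99 / (√0.0094) = 14.3.
Trying y = 2.68 m: A R^(2/3) = 20.77 — too large.
Trying y = 1.73 m: A R^(2/3) = 6.465 — too small.
Trying y = 2.33 m: A R^(2/3) = 14.3 — ≈ 14.3.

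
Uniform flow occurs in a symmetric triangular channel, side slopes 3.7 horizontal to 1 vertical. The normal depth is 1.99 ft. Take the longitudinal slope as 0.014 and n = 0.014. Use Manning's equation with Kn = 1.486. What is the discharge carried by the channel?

Q = 179 ft³/s

For a triangular section with side slope z = 3.7: A = zy² = 3.7×1.99² = 14.65 ft²; P = 2y√(1+z²) = 2×1.99×3.833 = 15.25 ft.
Hydraulic radius R = A/P = 14.65/15.25 = 0.9605 ft.
Manning's equation: Q = (1.486/n) A R^(2/3) S^(1/2) = (1.486/0.014) × 14.65 × 0.9605^(2/3) × 0.014^(1/2) = 179 ft³/s.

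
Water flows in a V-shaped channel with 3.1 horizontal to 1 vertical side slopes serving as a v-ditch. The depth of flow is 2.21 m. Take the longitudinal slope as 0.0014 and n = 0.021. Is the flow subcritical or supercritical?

subcritical

For a triangular section with side slope z = 3.1: A = zy² = 3.1×2.21² = 15.14 m²; P = 2y√(1+z²) = 2×2.21×3.257 = 14.4 m.
Hydraulic radius R = A/P = 15.14/14.4 = 1.052 m.
V = (1/n) R^(2/3) √S = (1/0.021) × 1.052^(2/3) × √0.0014 = 1.843 m/s. Hydraulic depth D_h = A/T = 15.14/13.7 = 1.105 m.
Froude number Fr = V/√(g·D_h) = 1.843/√(9.81×1.105) = 0.56, which is less than 1, so the flow is subcritical.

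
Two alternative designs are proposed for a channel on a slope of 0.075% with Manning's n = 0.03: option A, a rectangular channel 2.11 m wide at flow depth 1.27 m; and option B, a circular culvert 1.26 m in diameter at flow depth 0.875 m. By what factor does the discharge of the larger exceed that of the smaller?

3.88

Channel A: Flow area A = b·y = 2.11 × 1.27 = 2.68 m². Wetted perimeter P = b + 2y = 2.11 + 2×1.27 = 4.65 m. Hydraulic radius R = A/P = 2.68/4.65 = 0.5763 m. Q_A = (1/0.03)·2.68·0.5763^(2/3)·√0.00075 = 1.694 m³/s.
Channel B: For a circular section of diameter D = 1.26 m at depth y = 0.875 m, the central angle is θ = 2 arccos(1 − 2y/D) = 3.94 rad. Then A = (D²/8)(θ − sin θ) = 0.9242 m² and P = Dθ/2 = 2.482 m. Hydraulic radius R = A/P = 0.9242/2.482 = 0.3723 m. Q_B = (1/0.03)·0.9242·0.3723^(2/3)·√0.00075 = 0.4366 m³/s.
The larger discharge is 1.694 m³/s and the smaller is 0.4366 m³/s; the ratio is 3.88.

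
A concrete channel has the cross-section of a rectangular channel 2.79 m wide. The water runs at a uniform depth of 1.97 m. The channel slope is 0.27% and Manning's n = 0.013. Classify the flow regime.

Flow area A = b·y = 2.79 × 1.97 = 5.496 m². Wetted perimeter P = b + 2y = 2.79 + 2×1.97 = 6.73 m.
Hydraulic radius R = A/P = 5.496/6.73 = 0.8167 m.
V = (1/n) R^(2/3) √S = (1/0.013) × 0.8167^(2/3) × √0.0027 = 3.492 m/s. Hydraulic depth D_h = A/T = 5.496/2.79 = 1.97 m.
Froude number Fr = V/√(g·D_h) = 3.492/√(9.81×1.97) = 0.794, which is less than 1, so the flow is subcritical.

subcritical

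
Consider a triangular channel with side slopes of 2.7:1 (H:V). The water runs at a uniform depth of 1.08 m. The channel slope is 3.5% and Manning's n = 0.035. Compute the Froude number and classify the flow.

For a triangular section with side slope z = 2.7: A = zy² = 2.7×1.08² = 3.149 m²; P = 2y√(1+z²) = 2×1.08×2.879 = 6.219 m.
Hydraulic radius R = A/P = 3.149/6.219 = 0.5064 m.
V = (1/n) R^(2/3) √S = (1/0.035) × 0.5064^(2/3) × √0.035 = 3.396 m/s. Hydraulic depth D_h = A/T = 3.149/5.832 = 0.54 m.
Froude number Fr = V/√(g·D_h) = 3.396/√(9.81×0.54) = 1.48, which is greater than 1, so the flow is supercritical.

supercritical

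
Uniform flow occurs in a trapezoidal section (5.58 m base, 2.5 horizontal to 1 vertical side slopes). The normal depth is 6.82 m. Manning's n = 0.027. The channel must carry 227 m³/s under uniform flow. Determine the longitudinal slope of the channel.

With bottom width b = 5.58 m and side slope z = 2.5: A = (b + zy)y = (5.58 + 2.5×6.82)×6.82 = 154.3 m²; P = b + 2y√(1+z²) = 5.58 + 2×6.82×2.693 = 42.31 m.
Hydraulic radius R = A/P = 154.3/42.31 = 3.648 m.
From Manning's equation, S = [nQ / (1 A R^(2/3))]² = [0.027 × 227 / (1 × 154.3 × 3.648^(2/3))]² = 0.000281.

S = 0.000281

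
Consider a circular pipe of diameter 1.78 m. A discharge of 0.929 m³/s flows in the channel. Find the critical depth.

y_c = 0.464 m

At critical depth, Q² T / (g A³) = 1, i.e. A³/T = Q²/g = 0.929²/9.81 = 0.08798.
At y = 0.364 m: A³/T = 0.03407 — low.
At y = 0.464 m: A³/T = 0.0879 — matches.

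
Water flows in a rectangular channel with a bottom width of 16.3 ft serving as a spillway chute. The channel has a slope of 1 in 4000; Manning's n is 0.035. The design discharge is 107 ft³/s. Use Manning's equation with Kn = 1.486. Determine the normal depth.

y_n = 4.71 ft

Manning's equation rearranged: A R^(2/3) = nQ / (1.486·√S) = 0.035 × 107 / (1.486 × √0.00025) = 159.4.
Try y = 3.74 ft: A R^(2/3) = 114.2 — low.
Try y = 5.57 ft: A R^(2/3) = 201.6 — high.
Try y = 4.71 ft: A R^(2/3) = 159.2 — matches.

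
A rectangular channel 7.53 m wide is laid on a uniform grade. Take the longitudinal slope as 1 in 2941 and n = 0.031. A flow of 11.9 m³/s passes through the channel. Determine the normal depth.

Manning's equation rearranged: A R^(2/3) = nQ / (1·√S) = 0.031 × 11.9 / (√0.00034) = 20.01.
Try y = 2.53 m: A R^(2/3) = 25.11 — over.
Try y = 2.15 m: A R^(2/3) = 19.96 — ≈ 20.01.

y_n = 2.15 m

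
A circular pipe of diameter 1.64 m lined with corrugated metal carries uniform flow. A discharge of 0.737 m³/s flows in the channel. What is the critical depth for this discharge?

At critical depth, Q² T / (g A³) = 1, i.e. A³/T = Q²/g = 0.737²/9.81 = 0.05537.
Try y = 0.528 m: A³/T = 0.1324 — over.
Try y = 0.294 m: A³/T = 0.0135 — short.
Try y = 0.422 m: A³/T = 0.05549 — close enough.

y_c = 0.422 m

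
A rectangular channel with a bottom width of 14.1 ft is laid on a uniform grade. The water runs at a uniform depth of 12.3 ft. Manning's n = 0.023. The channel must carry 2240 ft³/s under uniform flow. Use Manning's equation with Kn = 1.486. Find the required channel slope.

S = 0.00541

Flow area A = b·y = 14.1 × 12.3 = 173.4 ft². Wetted perimeter P = b + 2y = 14.1 + 2×12.3 = 38.7 ft.
Hydraulic radius R = A/P = 173.4/38.7 = 4.481 ft.
From Manning's equation, S = [nQ / (1.486 A R^(2/3))]² = [0.023 × 2240 / (1.486 × 173.4 × 4.481^(2/3))]² = 0.00541.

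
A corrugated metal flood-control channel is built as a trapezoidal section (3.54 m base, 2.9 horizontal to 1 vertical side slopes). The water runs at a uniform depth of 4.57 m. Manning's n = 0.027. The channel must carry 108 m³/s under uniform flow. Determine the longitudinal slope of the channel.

S = 0.000442

With bottom width b = 3.54 m and side slope z = 2.9: A = (b + zy)y = (3.54 + 2.9×4.57)×4.57 = 76.74 m²; P = b + 2y√(1+z²) = 3.54 + 2×4.57×3.068 = 31.58 m.
Hydraulic radius R = A/P = 76.74/31.58 = 2.43 m.
From Manning's equation, S = [nQ / (1 A R^(2/3))]² = [0.027 × 108 / (1 × 76.74 × 2.43^(2/3))]² = 0.000442.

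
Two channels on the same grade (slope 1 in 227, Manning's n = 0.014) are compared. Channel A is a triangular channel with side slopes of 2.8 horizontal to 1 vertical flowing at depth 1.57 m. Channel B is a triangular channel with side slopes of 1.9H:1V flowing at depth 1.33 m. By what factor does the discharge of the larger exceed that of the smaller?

Channel A: For a triangular section with side slope z = 2.8: A = zy² = 2.8×1.57² = 6.902 m²; P = 2y√(1+z²) = 2×1.57×2.973 = 9.336 m. Hydraulic radius R = A/P = 6.902/9.336 = 0.7393 m. Q_A = (1/0.014)·6.902·0.7393^(2/3)·√0.004405 = 26.75 m³/s.
Channel B: For a triangular section with side slope z = 1.9: A = zy² = 1.9×1.33² = 3.361 m²; P = 2y√(1+z²) = 2×1.33×2.147 = 5.711 m. Hydraulic radius R = A/P = 3.361/5.711 = 0.5885 m. Q_B = (1/0.014)·3.361·0.5885^(2/3)·√0.004405 = 11.19 m³/s.
The larger discharge is 26.75 m³/s and the smaller is 11.19 m³/s; the ratio is 2.39.

2.39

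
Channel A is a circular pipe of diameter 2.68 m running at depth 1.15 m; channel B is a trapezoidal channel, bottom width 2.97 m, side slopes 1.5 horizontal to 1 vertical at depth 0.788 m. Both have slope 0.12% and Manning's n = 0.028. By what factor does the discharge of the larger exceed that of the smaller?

1.35

Channel A: For a circular section of diameter D = 2.68 m at depth y = 1.15 m, the central angle is θ = 2 arccos(1 − 2y/D) = 2.857 rad. Then A = (D²/8)(θ − sin θ) = 2.313 m² and P = Dθ/2 = 3.828 m. Hydraulic radius R = A/P = 2.313/3.828 = 0.6042 m. Q_A = (1/0.028)·2.313·0.6042^(2/3)·√0.0012 = 2.045 m³/s.
Channel B: With bottom width b = 2.97 m and side slope z = 1.5: A = (b + zy)y = (2.97 + 1.5×0.788)×0.788 = 3.272 m²; P = b + 2y√(1+z²) = 2.97 + 2×0.788×1.803 = 5.811 m. Hydraulic radius R = A/P = 3.272/5.811 = 0.563 m. Q_B = (1/0.028)·3.272·0.563^(2/3)·√0.0012 = 2.76 m³/s.
The larger discharge is 2.76 m³/s and the smaller is 2.045 m³/s; the ratio is 1.35.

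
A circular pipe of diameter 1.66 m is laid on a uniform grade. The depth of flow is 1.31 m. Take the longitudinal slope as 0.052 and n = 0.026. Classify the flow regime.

For a circular section of diameter D = 1.66 m at depth y = 1.31 m, the central angle is θ = 2 arccos(1 − 2y/D) = 4.375 rad. Then A = (D²/8)(θ − sin θ) = 1.832 m² and P = Dθ/2 = 3.631 m.
Hydraulic radius R = A/P = 1.832/3.631 = 0.5045 m.
V = (1/n) R^(2/3) √S = (1/0.026) × 0.5045^(2/3) × √0.052 = 5.558 m/s. Hydraulic depth D_h = A/T = 1.832/1.354 = 1.353 m.
Froude number Fr = V/√(g·D_h) = 5.558/√(9.81×1.353) = 1.53, which is greater than 1, so the flow is supercritical.

supercritical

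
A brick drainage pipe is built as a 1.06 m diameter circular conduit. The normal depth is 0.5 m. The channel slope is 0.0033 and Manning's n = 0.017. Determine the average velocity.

For a circular section of diameter D = 1.06 m at depth y = 0.5 m, the central angle is θ = 2 arccos(1 − 2y/D) = 3.028 rad. Then A = (D²/8)(θ − sin θ) = 0.4095 m² and P = Dθ/2 = 1.605 m.
Hydraulic radius R = A/P = 0.4095/1.605 = 0.2551 m.
From Manning's equation, V = (1/n) R^(2/3) S^(1/2) = (1/0.017) × 0.2551^(2/3) × 0.0033^(1/2) = 1.36 m/s.

V = 1.36 m/s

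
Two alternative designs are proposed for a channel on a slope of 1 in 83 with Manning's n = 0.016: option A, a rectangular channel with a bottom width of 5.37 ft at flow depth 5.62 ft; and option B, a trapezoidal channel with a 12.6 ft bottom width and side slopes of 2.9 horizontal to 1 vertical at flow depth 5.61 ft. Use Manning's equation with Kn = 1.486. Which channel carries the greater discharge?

channel B

Channel A: Flow area A = b·y = 5.37 × 5.62 = 30.18 ft². Wetted perimeter P = b + 2y = 5.37 + 2×5.62 = 16.61 ft. Hydraulic radius R = A/P = 30.18/16.61 = 1.817 ft. Q_A = (1.486/0.016)·30.18·1.817^(2/3)·√0.01205 = 458.1 ft³/s.
Channel B: With bottom width b = 12.6 ft and side slope z = 2.9: A = (b + zy)y = (12.6 + 2.9×5.61)×5.61 = 162 ft²; P = b + 2y√(1+z²) = 12.6 + 2×5.61×3.068 = 47.02 ft. Hydraulic radius R = A/P = 162/47.02 = 3.445 ft. Q_B = (1.486/0.016)·162·3.445^(2/3)·√0.01205 = 3766 ft³/s.
Q_A = 458.1 ft³/s vs Q_B = 3766 ft³/s, so channel B carries more.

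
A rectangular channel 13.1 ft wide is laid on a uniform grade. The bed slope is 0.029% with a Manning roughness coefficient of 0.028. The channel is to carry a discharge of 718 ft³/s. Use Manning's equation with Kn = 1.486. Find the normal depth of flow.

y_n = 20.8 ft

Manning's equation rearranged: A R^(2/3) = nQ / (1.486·√S) = 0.028 × 718 / (1.486 × √0.00029) = 794.4.
Trying y = 23.5 ft: A R^(2/3) = 914.8 — too large.
Trying y = 14.9 ft: A R^(2/3) = 536 — too small.
Trying y = 20.8 ft: A R^(2/3) = 794.8 — ≈ 794.4.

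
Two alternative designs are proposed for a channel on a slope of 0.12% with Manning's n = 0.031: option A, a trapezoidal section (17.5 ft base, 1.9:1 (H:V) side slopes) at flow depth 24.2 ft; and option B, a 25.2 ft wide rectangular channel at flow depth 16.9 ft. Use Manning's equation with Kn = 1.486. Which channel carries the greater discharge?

channel A

Channel A: With bottom width b = 17.5 ft and side slope z = 1.9: A = (b + zy)y = (17.5 + 1.9×24.2)×24.2 = 1536 ft²; P = b + 2y√(1+z²) = 17.5 + 2×24.2×2.147 = 121.4 ft. Hydraulic radius R = A/P = 1536/121.4 = 12.65 ft. Q_A = (1.486/0.031)·1536·12.65^(2/3)·√0.0012 = 13850 ft³/s.
Channel B: Flow area A = b·y = 25.2 × 16.9 = 425.9 ft². Wetted perimeter P = b + 2y = 25.2 + 2×16.9 = 59 ft. Hydraulic radius R = A/P = 425.9/59 = 7.218 ft. Q_B = (1.486/0.031)·425.9·7.218^(2/3)·√0.0012 = 2641 ft³/s.
Q_A = 13850 ft³/s vs Q_B = 2641 ft³/s, so channel A carries more.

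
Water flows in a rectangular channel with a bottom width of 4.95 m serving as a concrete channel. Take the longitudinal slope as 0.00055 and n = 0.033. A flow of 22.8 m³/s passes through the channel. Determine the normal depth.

y_n = 4.7 m

Manning's equation rearranged: A R^(2/3) = nQ / (1·√S) = 0.033 × 22.8 / (√0.00055) = 32.08.
At y = 5.67 m: A R^(2/3) = 40.34 — high.
At y = 3.5 m: A R^(2/3) = 22.19 — low.
At y = 4.7 m: A R^(2/3) = 32.11 — ≈ 32.08.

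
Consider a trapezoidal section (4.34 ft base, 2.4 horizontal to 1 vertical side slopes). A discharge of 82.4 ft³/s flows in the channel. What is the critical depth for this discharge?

At critical depth, Q² T / (g A³) = 1, i.e. A³/T = Q²/g = 82.4²/32.2 = 210.9.
Trying y = 1.24 ft: A³/T = 72.54 — low.
Trying y = 1.65 ft: A³/T = 209.5 — matches.

y_c = 1.65 ft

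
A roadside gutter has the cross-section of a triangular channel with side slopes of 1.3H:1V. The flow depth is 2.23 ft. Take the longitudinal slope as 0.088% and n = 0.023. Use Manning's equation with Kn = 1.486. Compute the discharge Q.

For a triangular section with side slope z = 1.3: A = zy² = 1.3×2.23² = 6.465 ft²; P = 2y√(1+z²) = 2×2.23×1.64 = 7.315 ft.
Hydraulic radius R = A/P = 6.465/7.315 = 0.8838 ft.
Manning's equation: Q = (1.486/n) A R^(2/3) S^(1/2) = (1.486/0.023) × 6.465 × 0.8838^(2/3) × 0.00088^(1/2) = 11.4 ft³/s.

Q = 11.4 ft³/s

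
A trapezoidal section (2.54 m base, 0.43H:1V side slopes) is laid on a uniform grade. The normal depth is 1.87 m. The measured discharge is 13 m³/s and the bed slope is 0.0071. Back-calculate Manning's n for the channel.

With bottom width b = 2.54 m and side slope z = 0.43: A = (b + zy)y = (2.54 + 0.43×1.87)×1.87 = 6.253 m²; P = b + 2y√(1+z²) = 2.54 + 2×1.87×1.089 = 6.611 m.
Hydraulic radius R = A/P = 6.253/6.611 = 0.9459 m.
Rearranging Manning's equation: n = (1/Q) A R^(2/3) S^(1/2) = (1/13) × 6.253 × 0.9459^(2/3) × √0.0071 = 0.0391.

n = 0.0391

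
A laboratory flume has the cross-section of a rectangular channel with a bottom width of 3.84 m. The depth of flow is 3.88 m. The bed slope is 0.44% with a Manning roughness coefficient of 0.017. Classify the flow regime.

Flow area A = b·y = 3.84 × 3.88 = 14.9 m². Wetted perimeter P = b + 2y = 3.84 + 2×3.88 = 11.6 m.
Hydraulic radius R = A/P = 14.9/11.6 = 1.284 m.
V = (1/n) R^(2/3) √S = (1/0.017) × 1.284^(2/3) × √0.0044 = 4.61 m/s. Hydraulic depth D_h = A/T = 14.9/3.84 = 3.88 m.
Froude number Fr = V/√(g·D_h) = 4.61/√(9.81×3.88) = 0.747, which is less than 1, so the flow is subcritical.

subcritical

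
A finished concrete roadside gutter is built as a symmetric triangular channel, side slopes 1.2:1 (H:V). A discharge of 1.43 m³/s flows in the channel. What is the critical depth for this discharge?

y_c = 0.78 m

At critical depth, Q² T / (g A³) = 1, i.e. A³/T = Q²/g = 1.43²/9.81 = 0.2085.
At y = 0.592 m: A³/T = 0.05235 — short.
At y = 0.867 m: A³/T = 0.3527 — over.
At y = 0.78 m: A³/T = 0.2079 — matches.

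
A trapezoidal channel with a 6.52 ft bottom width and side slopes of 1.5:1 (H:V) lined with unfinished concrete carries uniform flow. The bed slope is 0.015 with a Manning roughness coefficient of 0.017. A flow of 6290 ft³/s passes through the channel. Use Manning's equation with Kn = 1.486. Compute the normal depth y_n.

Manning's equation rearranged: A R^(2/3) = nQ / (1.486·√S) = 0.017 × 6290 / (1.486 × √0.015) = 587.5.
At y = 11.6 ft: A R^(2/3) = 889.5 — over.
At y = 7.33 ft: A R^(2/3) = 317.9 — short.
At y = 9.67 ft: A R^(2/3) = 587.5 — close enough.

y_n = 9.67 ft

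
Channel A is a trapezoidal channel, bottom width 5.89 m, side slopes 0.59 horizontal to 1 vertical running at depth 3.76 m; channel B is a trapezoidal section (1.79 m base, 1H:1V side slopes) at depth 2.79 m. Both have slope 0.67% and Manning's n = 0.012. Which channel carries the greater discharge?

channel A

Channel A: With bottom width b = 5.89 m and side slope z = 0.59: A = (b + zy)y = (5.89 + 0.59×3.76)×3.76 = 30.49 m²; P = b + 2y√(1+z²) = 5.89 + 2×3.76×1.161 = 14.62 m. Hydraulic radius R = A/P = 30.49/14.62 = 2.085 m. Q_A = (1/0.012)·30.49·2.085^(2/3)·√0.0067 = 339.4 m³/s.
Channel B: With bottom width b = 1.79 m and side slope z = 1: A = (b + zy)y = (1.79 + 1×2.79)×2.79 = 12.78 m²; P = b + 2y√(1+z²) = 1.79 + 2×2.79×1.414 = 9.681 m. Hydraulic radius R = A/P = 12.78/9.681 = 1.32 m. Q_B = (1/0.012)·12.78·1.32^(2/3)·√0.0067 = 104.9 m³/s.
Q_A = 339.4 m³/s vs Q_B = 104.9 m³/s, so channel A carries more.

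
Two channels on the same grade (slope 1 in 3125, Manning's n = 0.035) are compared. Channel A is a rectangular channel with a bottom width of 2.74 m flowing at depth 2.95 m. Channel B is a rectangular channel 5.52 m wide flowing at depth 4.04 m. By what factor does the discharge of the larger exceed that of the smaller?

Channel A: Flow area A = b·y = 2.74 × 2.95 = 8.083 m². Wetted perimeter P = b + 2y = 2.74 + 2×2.95 = 8.64 m. Hydraulic radius R = A/P = 8.083/8.64 = 0.9355 m. Q_A = (1/0.035)·8.083·0.9355^(2/3)·√0.00032 = 3.952 m³/s.
Channel B: Flow area A = b·y = 5.52 × 4.04 = 22.3 m². Wetted perimeter P = b + 2y = 5.52 + 2×4.04 = 13.6 m. Hydraulic radius R = A/P = 22.3/13.6 = 1.64 m. Q_B = (1/0.035)·22.3·1.64^(2/3)·√0.00032 = 15.85 m³/s.
The larger discharge is 15.85 m³/s and the smaller is 3.952 m³/s; the ratio is 4.01.

4.01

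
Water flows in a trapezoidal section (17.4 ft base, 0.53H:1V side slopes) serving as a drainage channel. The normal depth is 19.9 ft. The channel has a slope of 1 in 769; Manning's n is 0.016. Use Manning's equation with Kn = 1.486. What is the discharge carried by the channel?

Q = 8000 ft³/s

With bottom width b = 17.4 ft and side slope z = 0.53: A = (b + zy)y = (17.4 + 0.53×19.9)×19.9 = 556.1 ft²; P = b + 2y√(1+z²) = 17.4 + 2×19.9×1.132 = 62.44 ft.
Hydraulic radius R = A/P = 556.1/62.44 = 8.906 ft.
Manning's equation: Q = (1.486/n) A R^(2/3) S^(1/2) = (1.486/0.016) × 556.1 × 8.906^(2/3) × 0.0013^(1/2) = 8000 ft³/s.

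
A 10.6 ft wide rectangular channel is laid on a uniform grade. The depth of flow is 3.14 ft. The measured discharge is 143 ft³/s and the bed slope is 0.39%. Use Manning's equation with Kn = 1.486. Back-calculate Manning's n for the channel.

Flow area A = b·y = 10.6 × 3.14 = 33.28 ft². Wetted perimeter P = b + 2y = 10.6 + 2×3.14 = 16.88 ft.
Hydraulic radius R = A/P = 33.28/16.88 = 1.972 ft.
Rearranging Manning's equation: n = (1.486/Q) A R^(2/3) S^(1/2) = (1.486/143) × 33.28 × 1.972^(2/3) × √0.0039 = 0.034.

n = 0.034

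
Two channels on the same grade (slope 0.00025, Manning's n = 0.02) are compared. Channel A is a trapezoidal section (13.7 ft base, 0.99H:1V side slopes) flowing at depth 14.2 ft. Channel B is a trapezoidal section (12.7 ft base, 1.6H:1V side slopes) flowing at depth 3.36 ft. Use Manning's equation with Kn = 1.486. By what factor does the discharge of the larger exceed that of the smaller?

Channel A: With bottom width b = 13.7 ft and side slope z = 0.99: A = (b + zy)y = (13.7 + 0.99×14.2)×14.2 = 394.2 ft²; P = b + 2y√(1+z²) = 13.7 + 2×14.2×1.407 = 53.66 ft. Hydraulic radius R = A/P = 394.2/53.66 = 7.345 ft. Q_A = (1.486/0.02)·394.2·7.345^(2/3)·√0.00025 = 1750 ft³/s.
Channel B: With bottom width b = 12.7 ft and side slope z = 1.6: A = (b + zy)y = (12.7 + 1.6×3.36)×3.36 = 60.74 ft²; P = b + 2y√(1+z²) = 12.7 + 2×3.36×1.887 = 25.38 ft. Hydraulic radius R = A/P = 60.74/25.38 = 2.393 ft. Q_B = (1.486/0.02)·60.74·2.393^(2/3)·√0.00025 = 127.7 ft³/s.
The larger discharge is 1750 ft³/s and the smaller is 127.7 ft³/s; the ratio is 13.7.

13.7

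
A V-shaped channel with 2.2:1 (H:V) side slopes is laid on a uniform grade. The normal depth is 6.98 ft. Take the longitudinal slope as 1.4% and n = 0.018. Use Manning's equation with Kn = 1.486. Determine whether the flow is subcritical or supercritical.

For a triangular section with side slope z = 2.2: A = zy² = 2.2×6.98² = 107.2 ft²; P = 2y√(1+z²) = 2×6.98×2.417 = 33.74 ft.
Hydraulic radius R = A/P = 107.2/33.74 = 3.177 ft.
V = (1.486/n) R^(2/3) √S = (1.486/0.018) × 3.177^(2/3) × √0.014 = 21.11 ft/s. Hydraulic depth D_h = A/T = 107.2/30.71 = 3.49 ft.
Froude number Fr = V/√(g·D_h) = 21.11/√(32.2×3.49) = 1.99, which is greater than 1, so the flow is supercritical.

supercritical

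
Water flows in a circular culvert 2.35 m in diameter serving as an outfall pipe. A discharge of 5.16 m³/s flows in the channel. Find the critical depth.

At critical depth, Q² T / (g A³) = 1, i.e. A³/T = Q²/g = 5.16²/9.81 = 2.714.
Trying y = 0.823 m: A³/T = 1.107 — low.
Trying y = 1.04 m: A³/T = 2.722 — ≈ 2.714.

y_c = 1.04 m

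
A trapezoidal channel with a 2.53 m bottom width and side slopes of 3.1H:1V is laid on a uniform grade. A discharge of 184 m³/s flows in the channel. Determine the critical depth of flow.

At critical depth, Q² T / (g A³) = 1, i.e. A³/T = Q²/g = 184²/9.81 = 3451.
Trying y = 4.26 m: A³/T = 10410 — over.
Trying y = 2.4 m: A³/T = 786.9 — short.
Trying y = 3.34 m: A³/T = 3429 — close enough.

y_c = 3.34 m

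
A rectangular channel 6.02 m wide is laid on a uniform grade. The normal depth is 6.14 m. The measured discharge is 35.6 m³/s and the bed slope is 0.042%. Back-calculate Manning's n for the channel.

Flow area A = b·y = 6.02 × 6.14 = 36.96 m². Wetted perimeter P = b + 2y = 6.02 + 2×6.14 = 18.3 m.
Hydraulic radius R = A/P = 36.96/18.3 = 2.02 m.
Rearranging Manning's equation: n = (1/Q) A R^(2/3) S^(1/2) = (1/35.6) × 36.96 × 2.02^(2/3) × √0.00042 = 0.034.

n = 0.034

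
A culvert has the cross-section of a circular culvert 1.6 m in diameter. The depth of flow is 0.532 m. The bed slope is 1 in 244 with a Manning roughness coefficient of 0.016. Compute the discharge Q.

For a circular section of diameter D = 1.6 m at depth y = 0.532 m, the central angle is θ = 2 arccos(1 − 2y/D) = 2.458 rad. Then A = (D²/8)(θ − sin θ) = 0.5847 m² and P = Dθ/2 = 1.967 m.
Hydraulic radius R = A/P = 0.5847/1.967 = 0.2973 m.
Manning's equation: Q = (1/n) A R^(2/3) S^(1/2) = (1/0.016) × 0.5847 × 0.2973^(2/3) × 0.004098^(1/2) = 1.04 m³/s.

Q = 1.04 m³/s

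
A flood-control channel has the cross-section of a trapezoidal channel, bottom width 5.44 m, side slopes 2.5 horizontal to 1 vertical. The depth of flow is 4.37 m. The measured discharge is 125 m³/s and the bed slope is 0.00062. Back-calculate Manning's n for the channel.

n = 0.026

With bottom width b = 5.44 m and side slope z = 2.5: A = (b + zy)y = (5.44 + 2.5×4.37)×4.37 = 71.52 m²; P = b + 2y√(1+z²) = 5.44 + 2×4.37×2.693 = 28.97 m.
Hydraulic radius R = A/P = 71.52/28.97 = 2.468 m.
Rearranging Manning's equation: n = (1/Q) A R^(2/3) S^(1/2) = (1/125) × 71.52 × 2.468^(2/3) × √0.00062 = 0.026.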